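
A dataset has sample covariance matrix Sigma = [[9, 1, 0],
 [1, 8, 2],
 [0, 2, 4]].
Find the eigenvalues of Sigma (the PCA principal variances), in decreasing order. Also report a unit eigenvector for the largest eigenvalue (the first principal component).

Step 1 — characteristic polynomial p(λ) = det(λI - Sigma) = λ³ - tr·λ² + c_1·λ - det, where tr = trace, c_1 = sum of the principal 2×2 minors, det = det(Sigma):
  tr = 9 + 8 + 4 = 21,
  c_1 = (9·8 - (1)²) + (9·4 - (0)²) + (8·4 - (2)²) = 71 + 36 + 28 = 135,
  det = 9·(8·4 - (2)²) - (1)·((1)·4 - (2)·(0)) + (0)·((1)·(2) - 8·(0)) = 9·(28) - (1)·(4) + (0)·(2) = 248.
  So p(λ) = λ³ - 21λ² + 135λ - 248.
Step 2 — look for an integer root (rational root theorem: any rational root is an integer divisor of 248). Testing λ = 8:
  p(8) = 512 - 1344 + 1080 - 248 = 0  ✓
  Dividing out (λ - 8): p(λ) = (λ - 8)(λ² - 13λ + 31).
Step 3 — remaining eigenvalues from the quadratic λ² - 13λ + 31 = 0:
  Δ = 13² - 4·31 = 169 - 124 = 45,  λ = (13 ± √45)/2 = (13 ± 6.7082)/2 ≈ 9.8541 or 3.1459.
  Sorted: λ_1 = 9.8541,  λ_2 = 8,  λ_3 = 3.1459  (check: sum = 21 = tr ✓).

Step 4 — unit eigenvector for λ_1 ≈ 9.8541: v spans the null space of (Sigma - λ_1 I), whose rows are
  r_1 = (-0.8541, 1, 0),  r_2 = (1, -1.8541, 2),  r_3 = (0, 2, -5.8541).
  v is orthogonal to every row, so take v ∝ r_1 × r_2 = ((1)·(2) - (0)·(-1.8541), (0)·(1) - (-0.8541)·(2), (-0.8541)·(-1.8541) - (1)·(1)) ≈ (2, 1.7082, 0.5836).
  Let u = (2, 1.7082, 0.5836).
  ||u|| = √((2)² + (1.7082)² + (0.5836)²) = √(7.2585) ≈ 2.6942,  v_1 = u/||u|| ≈ (0.7423, 0.634, 0.2166) (||v_1|| = 1).

λ_1 = 9.8541,  λ_2 = 8,  λ_3 = 3.1459;  v_1 ≈ (0.7423, 0.634, 0.2166)


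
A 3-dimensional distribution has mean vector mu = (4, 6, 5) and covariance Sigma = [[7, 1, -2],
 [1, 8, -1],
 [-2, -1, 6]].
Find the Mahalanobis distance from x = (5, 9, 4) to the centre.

Step 1 — centre the observation: (x - mu) = (1, 3, -1).

Step 2 — invert Sigma (cofactor / det for 3×3, or solve directly):
  Sigma^{-1} = [[0.1593, -0.0136, 0.0508],
 [-0.0136, 0.1288, 0.0169],
 [0.0508, 0.0169, 0.1864]].

Step 3 — form the quadratic (x - mu)^T · Sigma^{-1} · (x - mu):
  Sigma^{-1} · (x - mu) = (0.0678, 0.3559, -0.0847).
  (x - mu)^T · [Sigma^{-1} · (x - mu)] = (1)·(0.0678) + (3)·(0.3559) + (-1)·(-0.0847) = 1.2203.

Step 4 — take square root: d = √(1.2203) ≈ 1.1047.

d(x, mu) = √(1.2203) ≈ 1.1047


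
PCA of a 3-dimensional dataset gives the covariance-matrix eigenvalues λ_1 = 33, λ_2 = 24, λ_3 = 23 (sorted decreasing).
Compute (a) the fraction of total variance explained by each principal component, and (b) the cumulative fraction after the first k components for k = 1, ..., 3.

Step 1 — total variance = trace(Sigma) = Σ λ_i = 33 + 24 + 23 = 80.

Step 2 — fraction explained by component i = λ_i / Σ λ:
  PC1: 33/80 = 0.4125
  PC2: 24/80 = 0.3
  PC3: 23/80 = 0.2875

Step 3 — cumulative fraction after k components = (λ_1 + ... + λ_k) / Σ λ:
  k = 1: 33/80 = 0.4125
  k = 2: (33 + 24)/80 = 57/80 = 0.7125
  k = 3: (33 + 24 + 23)/80 = 80/80 = 1

Summary (fraction, with percent):

explained: PC1 0.4125 (41.25%), PC2 0.3 (30%), PC3 0.2875 (28.75%);  cumulative: 0.4125, 0.7125, 1


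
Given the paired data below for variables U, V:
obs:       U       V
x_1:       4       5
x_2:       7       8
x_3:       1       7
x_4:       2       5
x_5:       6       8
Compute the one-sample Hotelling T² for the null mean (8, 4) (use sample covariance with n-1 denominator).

Step 1 — sample mean vector:
  mean(U) = (4 + 7 + 1 + 2 + 6) / 5 = 20/5 = 4
  mean(V) = (5 + 8 + 7 + 5 + 8) / 5 = 33/5 = 6.6
  x̄ = (4, 6.6),  deviation x̄ - mu_0 = (4, 6.6) - (8, 4) = (-4, 2.6).

Step 2 — sample covariance matrix, S[i,j] = (1/(n-1)) · Σ_k (x_{k,i} - mean_i) · (x_{k,j} - mean_j), divisor n-1 = 4:
  S[U,U] = ((0)·(0) + (3)·(3) + (-3)·(-3) + (-2)·(-2) + (2)·(2)) / 4 = 26/4 = 6.5
  S[U,V] = ((0)·(-1.6) + (3)·(1.4) + (-3)·(0.4) + (-2)·(-1.6) + (2)·(1.4)) / 4 = 9/4 = 2.25
  S[V,V] = ((-1.6)·(-1.6) + (1.4)·(1.4) + (0.4)·(0.4) + (-1.6)·(-1.6) + (1.4)·(1.4)) / 4 = 9.2/4 = 2.3
  S = [[6.5, 2.25],
 [2.25, 2.3]].

Step 3 — invert S. det(S) = 6.5·2.3 - (2.25)² = 9.8875.
  S^{-1} = (1/det) · [[d, -b], [-b, a]] = [[0.2326, -0.2276],
 [-0.2276, 0.6574]].

Step 4 — quadratic form (x̄ - mu_0)^T · S^{-1} · (x̄ - mu_0):
  S^{-1} · (x̄ - mu_0) = (-1.5221, 2.6195),
  (x̄ - mu_0)^T · [...] = (-4)·(-1.5221) + (2.6)·(2.6195) = 12.8991.

Step 5 — scale by n: T² = 5 · 12.8991 = 64.4956.

T² ≈ 64.4956


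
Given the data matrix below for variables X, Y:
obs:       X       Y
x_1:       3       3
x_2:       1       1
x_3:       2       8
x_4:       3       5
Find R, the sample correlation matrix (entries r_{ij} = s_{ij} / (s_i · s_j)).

Step 1 — column means:
  mean(X) = (3 + 1 + 2 + 3) / 4 = 9/4 = 2.25
  mean(Y) = (3 + 1 + 8 + 5) / 4 = 17/4 = 4.25

Step 2 — sample variances and covariances s[i,j] = (1/(n-1)) · Σ_k (x_{k,i} - mean_i) · (x_{k,j} - mean_j), with n-1 = 3:
  s[X,X] = ((0.75)·(0.75) + (-1.25)·(-1.25) + (-0.25)·(-0.25) + (0.75)·(0.75)) / 3 = 2.75/3 = 0.9167
  s[X,Y] = ((0.75)·(-1.25) + (-1.25)·(-3.25) + (-0.25)·(3.75) + (0.75)·(0.75)) / 3 = 2.75/3 = 0.9167
  s[Y,Y] = ((-1.25)·(-1.25) + (-3.25)·(-3.25) + (3.75)·(3.75) + (0.75)·(0.75)) / 3 = 26.75/3 = 8.9167
  Sample standard deviations s_i = √(s[i,i]):
  s(X) = √(0.9167) = 0.9574
  s(Y) = √(8.9167) = 2.9861

Step 3 — r_{ij} = s_{ij} / (s_i · s_j):
  r[X,X] = 1 (diagonal).
  r[X,Y] = 0.9167 / (0.9574 · 2.9861) = 0.9167 / 2.859 = 0.3206
  r[Y,Y] = 1 (diagonal).

R is symmetric with unit diagonal. Assembling:

R = [[1, 0.3206],
 [0.3206, 1]]


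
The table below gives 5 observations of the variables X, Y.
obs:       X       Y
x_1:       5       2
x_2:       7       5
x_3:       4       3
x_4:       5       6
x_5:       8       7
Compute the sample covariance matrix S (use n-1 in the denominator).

Step 1 — column means:
  mean(X) = (5 + 7 + 4 + 5 + 8) / 5 = 29/5 = 5.8
  mean(Y) = (2 + 5 + 3 + 6 + 7) / 5 = 23/5 = 4.6

Step 2 — sample covariance S[i,j] = (1/(n-1)) · Σ_k (x_{k,i} - mean_i) · (x_{k,j} - mean_j), with n-1 = 4.
  S[X,X] = ((-0.8)·(-0.8) + (1.2)·(1.2) + (-1.8)·(-1.8) + (-0.8)·(-0.8) + (2.2)·(2.2)) / 4 = 10.8/4 = 2.7
  S[X,Y] = ((-0.8)·(-2.6) + (1.2)·(0.4) + (-1.8)·(-1.6) + (-0.8)·(1.4) + (2.2)·(2.4)) / 4 = 9.6/4 = 2.4
  S[Y,Y] = ((-2.6)·(-2.6) + (0.4)·(0.4) + (-1.6)·(-1.6) + (1.4)·(1.4) + (2.4)·(2.4)) / 4 = 17.2/4 = 4.3

S is symmetric (S[j,i] = S[i,j]). Assembling:

S = [[2.7, 2.4],
 [2.4, 4.3]]


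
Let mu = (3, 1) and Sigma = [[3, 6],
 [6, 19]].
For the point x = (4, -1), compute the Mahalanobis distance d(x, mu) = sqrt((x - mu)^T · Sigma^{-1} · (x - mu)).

Step 1 — centre the observation: (x - mu) = (1, -2).

Step 2 — invert Sigma. det(Sigma) = 3·19 - (6)² = 21.
  Sigma^{-1} = (1/det) · [[d, -b], [-b, a]] = [[0.9048, -0.2857],
 [-0.2857, 0.1429]].

Step 3 — form the quadratic (x - mu)^T · Sigma^{-1} · (x - mu):
  Sigma^{-1} · (x - mu) = (1.4762, -0.5714).
  (x - mu)^T · [Sigma^{-1} · (x - mu)] = (1)·(1.4762) + (-2)·(-0.5714) = 2.619.

Step 4 — take square root: d = √(2.619) ≈ 1.6183.

d(x, mu) = √(2.619) ≈ 1.6183


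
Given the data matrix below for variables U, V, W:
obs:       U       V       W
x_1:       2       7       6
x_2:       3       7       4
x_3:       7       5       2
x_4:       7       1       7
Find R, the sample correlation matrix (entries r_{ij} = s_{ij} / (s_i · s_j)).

Step 1 — column means:
  mean(U) = (2 + 3 + 7 + 7) / 4 = 19/4 = 4.75
  mean(V) = (7 + 7 + 5 + 1) / 4 = 20/4 = 5
  mean(W) = (6 + 4 + 2 + 7) / 4 = 19/4 = 4.75

Step 2 — sample variances and covariances s[i,j] = (1/(n-1)) · Σ_k (x_{k,i} - mean_i) · (x_{k,j} - mean_j), with n-1 = 3:
  s[U,U] = ((-2.75)·(-2.75) + (-1.75)·(-1.75) + (2.25)·(2.25) + (2.25)·(2.25)) / 3 = 20.75/3 = 6.9167
  s[U,V] = ((-2.75)·(2) + (-1.75)·(2) + (2.25)·(0) + (2.25)·(-4)) / 3 = -18/3 = -6
  s[U,W] = ((-2.75)·(1.25) + (-1.75)·(-0.75) + (2.25)·(-2.75) + (2.25)·(2.25)) / 3 = -3.25/3 = -1.0833
  s[V,V] = ((2)·(2) + (2)·(2) + (0)·(0) + (-4)·(-4)) / 3 = 24/3 = 8
  s[V,W] = ((2)·(1.25) + (2)·(-0.75) + (0)·(-2.75) + (-4)·(2.25)) / 3 = -8/3 = -2.6667
  s[W,W] = ((1.25)·(1.25) + (-0.75)·(-0.75) + (-2.75)·(-2.75) + (2.25)·(2.25)) / 3 = 14.75/3 = 4.9167
  Sample standard deviations s_i = √(s[i,i]):
  s(U) = √(6.9167) = 2.63
  s(V) = √(8) = 2.8284
  s(W) = √(4.9167) = 2.2174

Step 3 — r_{ij} = s_{ij} / (s_i · s_j):
  r[U,U] = 1 (diagonal).
  r[U,V] = -6 / (2.63 · 2.8284) = -6 / 7.4386 = -0.8066
  r[U,W] = -1.0833 / (2.63 · 2.2174) = -1.0833 / 5.8315 = -0.1858
  r[V,V] = 1 (diagonal).
  r[V,W] = -2.6667 / (2.8284 · 2.2174) = -2.6667 / 6.2716 = -0.4252
  r[W,W] = 1 (diagonal).

R is symmetric with unit diagonal. Assembling:

R = [[1, -0.8066, -0.1858],
 [-0.8066, 1, -0.4252],
 [-0.1858, -0.4252, 1]]


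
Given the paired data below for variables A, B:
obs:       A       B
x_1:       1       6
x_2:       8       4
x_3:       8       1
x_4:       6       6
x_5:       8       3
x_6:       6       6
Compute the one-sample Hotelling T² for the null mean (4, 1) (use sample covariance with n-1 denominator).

Step 1 — sample mean vector:
  mean(A) = (1 + 8 + 8 + 6 + 8 + 6) / 6 = 37/6 = 6.1667
  mean(B) = (6 + 4 + 1 + 6 + 3 + 6) / 6 = 26/6 = 4.3333
  x̄ = (6.1667, 4.3333),  deviation x̄ - mu_0 = (6.1667, 4.3333) - (4, 1) = (2.1667, 3.3333).

Step 2 — sample covariance matrix, S[i,j] = (1/(n-1)) · Σ_k (x_{k,i} - mean_i) · (x_{k,j} - mean_j), divisor n-1 = 5:
  S[A,A] = ((-5.1667)·(-5.1667) + (1.8333)·(1.8333) + (1.8333)·(1.8333) + (-0.1667)·(-0.1667) + (1.8333)·(1.8333) + (-0.1667)·(-0.1667)) / 5 = 36.8333/5 = 7.3667
  S[A,B] = ((-5.1667)·(1.6667) + (1.8333)·(-0.3333) + (1.8333)·(-3.3333) + (-0.1667)·(1.6667) + (1.8333)·(-1.3333) + (-0.1667)·(1.6667)) / 5 = -18.3333/5 = -3.6667
  S[B,B] = ((1.6667)·(1.6667) + (-0.3333)·(-0.3333) + (-3.3333)·(-3.3333) + (1.6667)·(1.6667) + (-1.3333)·(-1.3333) + (1.6667)·(1.6667)) / 5 = 21.3333/5 = 4.2667
  S = [[7.3667, -3.6667],
 [-3.6667, 4.2667]].

Step 3 — invert S. det(S) = 7.3667·4.2667 - (-3.6667)² = 17.9867.
  S^{-1} = (1/det) · [[d, -b], [-b, a]] = [[0.2372, 0.2039],
 [0.2039, 0.4096]].

Step 4 — quadratic form (x̄ - mu_0)^T · S^{-1} · (x̄ - mu_0):
  S^{-1} · (x̄ - mu_0) = (1.1935, 1.8069),
  (x̄ - mu_0)^T · [...] = (2.1667)·(1.1935) + (3.3333)·(1.8069) = 8.6088.

Step 5 — scale by n: T² = 6 · 8.6088 = 51.6531.

T² ≈ 51.6531


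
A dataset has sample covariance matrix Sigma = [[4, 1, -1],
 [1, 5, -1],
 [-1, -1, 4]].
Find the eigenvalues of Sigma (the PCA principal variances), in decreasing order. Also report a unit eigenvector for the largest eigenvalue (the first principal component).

Step 1 — characteristic polynomial p(λ) = det(λI - Sigma) = λ³ - tr·λ² + c_1·λ - det, where tr = trace, c_1 = sum of the principal 2×2 minors, det = det(Sigma):
  tr = 4 + 5 + 4 = 13,
  c_1 = (4·5 - (1)²) + (4·4 - (-1)²) + (5·4 - (-1)²) = 19 + 15 + 19 = 53,
  det = 4·(5·4 - (-1)²) - (1)·((1)·4 - (-1)·(-1)) + (-1)·((1)·(-1) - 5·(-1)) = 4·(19) - (1)·(3) + (-1)·(4) = 69.
  So p(λ) = λ³ - 13λ² + 53λ - 69.
Step 2 — look for an integer root (rational root theorem: any rational root is an integer divisor of 69). Testing λ = 3:
  p(3) = 27 - 117 + 159 - 69 = 0  ✓
  Dividing out (λ - 3): p(λ) = (λ - 3)(λ² - 10λ + 23).
Step 3 — remaining eigenvalues from the quadratic λ² - 10λ + 23 = 0:
  Δ = 10² - 4·23 = 100 - 92 = 8,  λ = (10 ± √8)/2 = (10 ± 2.8284)/2 ≈ 6.4142 or 3.5858.
  Sorted: λ_1 = 6.4142,  λ_2 = 3.5858,  λ_3 = 3  (check: sum = 13 = tr ✓).

Step 4 — unit eigenvector for λ_1 ≈ 6.4142: v spans the null space of (Sigma - λ_1 I), whose rows are
  r_1 = (-2.4142, 1, -1),  r_2 = (1, -1.4142, -1),  r_3 = (-1, -1, -2.4142).
  v is orthogonal to every row, so take v ∝ r_1 × r_2 = ((1)·(-1) - (-1)·(-1.4142), (-1)·(1) - (-2.4142)·(-1), (-2.4142)·(-1.4142) - (1)·(1)) ≈ (-2.4142, -3.4142, 2.4142).
  Rescale (multiply by -1 so the first nonzero entry is positive): u = (2.4142, 3.4142, -2.4142).
  ||u|| = √((2.4142)² + (3.4142)² + (-2.4142)²) = √(23.3137) ≈ 4.8284,  v_1 = u/||u|| ≈ (0.5, 0.7071, -0.5) (||v_1|| = 1).

λ_1 = 6.4142,  λ_2 = 3.5858,  λ_3 = 3;  v_1 ≈ (0.5, 0.7071, -0.5)


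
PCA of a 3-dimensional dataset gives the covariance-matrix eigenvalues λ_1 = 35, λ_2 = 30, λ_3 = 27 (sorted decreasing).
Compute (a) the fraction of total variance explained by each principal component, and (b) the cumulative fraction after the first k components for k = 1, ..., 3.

Step 1 — total variance = trace(Sigma) = Σ λ_i = 35 + 30 + 27 = 92.

Step 2 — fraction explained by component i = λ_i / Σ λ:
  PC1: 35/92 = 0.3804
  PC2: 30/92 = 0.3261
  PC3: 27/92 = 0.2935

Step 3 — cumulative fraction after k components = (λ_1 + ... + λ_k) / Σ λ:
  k = 1: 35/92 = 0.3804
  k = 2: (35 + 30)/92 = 65/92 = 0.7065
  k = 3: (35 + 30 + 27)/92 = 92/92 = 1

Summary (fraction, with percent):

explained: PC1 0.3804 (38.04%), PC2 0.3261 (32.61%), PC3 0.2935 (29.35%);  cumulative: 0.3804, 0.7065, 1


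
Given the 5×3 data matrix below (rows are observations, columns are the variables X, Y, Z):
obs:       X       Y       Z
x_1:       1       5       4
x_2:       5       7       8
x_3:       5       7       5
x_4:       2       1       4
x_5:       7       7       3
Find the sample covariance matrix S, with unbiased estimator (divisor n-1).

Step 1 — column means:
  mean(X) = (1 + 5 + 5 + 2 + 7) / 5 = 20/5 = 4
  mean(Y) = (5 + 7 + 7 + 1 + 7) / 5 = 27/5 = 5.4
  mean(Z) = (4 + 8 + 5 + 4 + 3) / 5 = 24/5 = 4.8

Step 2 — sample covariance S[i,j] = (1/(n-1)) · Σ_k (x_{k,i} - mean_i) · (x_{k,j} - mean_j), with n-1 = 4.
  S[X,X] = ((-3)·(-3) + (1)·(1) + (1)·(1) + (-2)·(-2) + (3)·(3)) / 4 = 24/4 = 6
  S[X,Y] = ((-3)·(-0.4) + (1)·(1.6) + (1)·(1.6) + (-2)·(-4.4) + (3)·(1.6)) / 4 = 18/4 = 4.5
  S[X,Z] = ((-3)·(-0.8) + (1)·(3.2) + (1)·(0.2) + (-2)·(-0.8) + (3)·(-1.8)) / 4 = 2/4 = 0.5
  S[Y,Y] = ((-0.4)·(-0.4) + (1.6)·(1.6) + (1.6)·(1.6) + (-4.4)·(-4.4) + (1.6)·(1.6)) / 4 = 27.2/4 = 6.8
  S[Y,Z] = ((-0.4)·(-0.8) + (1.6)·(3.2) + (1.6)·(0.2) + (-4.4)·(-0.8) + (1.6)·(-1.8)) / 4 = 6.4/4 = 1.6
  S[Z,Z] = ((-0.8)·(-0.8) + (3.2)·(3.2) + (0.2)·(0.2) + (-0.8)·(-0.8) + (-1.8)·(-1.8)) / 4 = 14.8/4 = 3.7

S is symmetric (S[j,i] = S[i,j]). Assembling:

S = [[6, 4.5, 0.5],
 [4.5, 6.8, 1.6],
 [0.5, 1.6, 3.7]]


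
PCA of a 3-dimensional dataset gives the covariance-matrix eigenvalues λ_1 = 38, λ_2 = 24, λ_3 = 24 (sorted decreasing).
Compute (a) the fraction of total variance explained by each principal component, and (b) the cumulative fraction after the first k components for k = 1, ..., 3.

Step 1 — total variance = trace(Sigma) = Σ λ_i = 38 + 24 + 24 = 86.

Step 2 — fraction explained by component i = λ_i / Σ λ:
  PC1: 38/86 = 0.4419
  PC2: 24/86 = 0.2791
  PC3: 24/86 = 0.2791

Step 3 — cumulative fraction after k components = (λ_1 + ... + λ_k) / Σ λ:
  k = 1: 38/86 = 0.4419
  k = 2: (38 + 24)/86 = 62/86 = 0.7209
  k = 3: (38 + 24 + 24)/86 = 86/86 = 1

Summary (fraction, with percent):

explained: PC1 0.4419 (44.19%), PC2 0.2791 (27.91%), PC3 0.2791 (27.91%);  cumulative: 0.4419, 0.7209, 1


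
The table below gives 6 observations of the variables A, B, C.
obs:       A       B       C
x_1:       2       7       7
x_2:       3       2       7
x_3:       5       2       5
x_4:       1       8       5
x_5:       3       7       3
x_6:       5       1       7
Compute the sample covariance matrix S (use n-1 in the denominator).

Step 1 — column means:
  mean(A) = (2 + 3 + 5 + 1 + 3 + 5) / 6 = 19/6 = 3.1667
  mean(B) = (7 + 2 + 2 + 8 + 7 + 1) / 6 = 27/6 = 4.5
  mean(C) = (7 + 7 + 5 + 5 + 3 + 7) / 6 = 34/6 = 5.6667

Step 2 — sample covariance S[i,j] = (1/(n-1)) · Σ_k (x_{k,i} - mean_i) · (x_{k,j} - mean_j), with n-1 = 5.
  S[A,A] = ((-1.1667)·(-1.1667) + (-0.1667)·(-0.1667) + (1.8333)·(1.8333) + (-2.1667)·(-2.1667) + (-0.1667)·(-0.1667) + (1.8333)·(1.8333)) / 5 = 12.8333/5 = 2.5667
  S[A,B] = ((-1.1667)·(2.5) + (-0.1667)·(-2.5) + (1.8333)·(-2.5) + (-2.1667)·(3.5) + (-0.1667)·(2.5) + (1.8333)·(-3.5)) / 5 = -21.5/5 = -4.3
  S[A,C] = ((-1.1667)·(1.3333) + (-0.1667)·(1.3333) + (1.8333)·(-0.6667) + (-2.1667)·(-0.6667) + (-0.1667)·(-2.6667) + (1.8333)·(1.3333)) / 5 = 1.3333/5 = 0.2667
  S[B,B] = ((2.5)·(2.5) + (-2.5)·(-2.5) + (-2.5)·(-2.5) + (3.5)·(3.5) + (2.5)·(2.5) + (-3.5)·(-3.5)) / 5 = 49.5/5 = 9.9
  S[B,C] = ((2.5)·(1.3333) + (-2.5)·(1.3333) + (-2.5)·(-0.6667) + (3.5)·(-0.6667) + (2.5)·(-2.6667) + (-3.5)·(1.3333)) / 5 = -12/5 = -2.4
  S[C,C] = ((1.3333)·(1.3333) + (1.3333)·(1.3333) + (-0.6667)·(-0.6667) + (-0.6667)·(-0.6667) + (-2.6667)·(-2.6667) + (1.3333)·(1.3333)) / 5 = 13.3333/5 = 2.6667

S is symmetric (S[j,i] = S[i,j]). Assembling:

S = [[2.5667, -4.3, 0.2667],
 [-4.3, 9.9, -2.4],
 [0.2667, -2.4, 2.6667]]


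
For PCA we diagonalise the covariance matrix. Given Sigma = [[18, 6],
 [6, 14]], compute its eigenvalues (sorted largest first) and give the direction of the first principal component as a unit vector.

Step 1 — characteristic polynomial of 2×2 Sigma:
  det(Sigma - λI) = λ² - trace · λ + det = 0.
  trace = 18 + 14 = 32, det = 18·14 - (6)² = 216.
Step 2 — discriminant:
  Δ = trace² - 4·det = 1024 - 864 = 160.
Step 3 — eigenvalues:
  λ = (trace ± √Δ)/2 = (32 ± 12.6491)/2,
  λ_1 = 22.3246,  λ_2 = 9.6754.

Step 4 — unit eigenvector for λ_1: solve (Sigma - λ_1 I)v = 0. First row:
  (18 - 22.3246)·v_x + (6)·v_y = 0, i.e. (-4.3246)·v_x + (6)·v_y = 0,
  so v ∝ (b, λ_1 - a) = (6, 4.3246) = u.
  ||u|| = √((6)² + (4.3246)²) = √(54.7018) ≈ 7.3961,
  v_1 = u/||u|| ≈ (0.8112, 0.5847) (||v_1|| = 1).

λ_1 = 22.3246,  λ_2 = 9.6754;  v_1 ≈ (0.8112, 0.5847)


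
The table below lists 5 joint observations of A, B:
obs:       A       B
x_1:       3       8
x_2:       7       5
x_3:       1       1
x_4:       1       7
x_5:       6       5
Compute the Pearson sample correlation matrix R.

Step 1 — column means:
  mean(A) = (3 + 7 + 1 + 1 + 6) / 5 = 18/5 = 3.6
  mean(B) = (8 + 5 + 1 + 7 + 5) / 5 = 26/5 = 5.2

Step 2 — sample variances and covariances s[i,j] = (1/(n-1)) · Σ_k (x_{k,i} - mean_i) · (x_{k,j} - mean_j), with n-1 = 4:
  s[A,A] = ((-0.6)·(-0.6) + (3.4)·(3.4) + (-2.6)·(-2.6) + (-2.6)·(-2.6) + (2.4)·(2.4)) / 4 = 31.2/4 = 7.8
  s[A,B] = ((-0.6)·(2.8) + (3.4)·(-0.2) + (-2.6)·(-4.2) + (-2.6)·(1.8) + (2.4)·(-0.2)) / 4 = 3.4/4 = 0.85
  s[B,B] = ((2.8)·(2.8) + (-0.2)·(-0.2) + (-4.2)·(-4.2) + (1.8)·(1.8) + (-0.2)·(-0.2)) / 4 = 28.8/4 = 7.2
  Sample standard deviations s_i = √(s[i,i]):
  s(A) = √(7.8) = 2.7928
  s(B) = √(7.2) = 2.6833

Step 3 — r_{ij} = s_{ij} / (s_i · s_j):
  r[A,A] = 1 (diagonal).
  r[A,B] = 0.85 / (2.7928 · 2.6833) = 0.85 / 7.494 = 0.1134
  r[B,B] = 1 (diagonal).

R is symmetric with unit diagonal. Assembling:

R = [[1, 0.1134],
 [0.1134, 1]]


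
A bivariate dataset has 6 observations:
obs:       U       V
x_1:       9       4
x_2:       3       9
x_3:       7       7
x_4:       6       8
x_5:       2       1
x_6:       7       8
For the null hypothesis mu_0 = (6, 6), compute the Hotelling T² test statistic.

Step 1 — sample mean vector:
  mean(U) = (9 + 3 + 7 + 6 + 2 + 7) / 6 = 34/6 = 5.6667
  mean(V) = (4 + 9 + 7 + 8 + 1 + 8) / 6 = 37/6 = 6.1667
  x̄ = (5.6667, 6.1667),  deviation x̄ - mu_0 = (5.6667, 6.1667) - (6, 6) = (-0.3333, 0.1667).

Step 2 — sample covariance matrix, S[i,j] = (1/(n-1)) · Σ_k (x_{k,i} - mean_i) · (x_{k,j} - mean_j), divisor n-1 = 5:
  S[U,U] = ((3.3333)·(3.3333) + (-2.6667)·(-2.6667) + (1.3333)·(1.3333) + (0.3333)·(0.3333) + (-3.6667)·(-3.6667) + (1.3333)·(1.3333)) / 5 = 35.3333/5 = 7.0667
  S[U,V] = ((3.3333)·(-2.1667) + (-2.6667)·(2.8333) + (1.3333)·(0.8333) + (0.3333)·(1.8333) + (-3.6667)·(-5.1667) + (1.3333)·(1.8333)) / 5 = 8.3333/5 = 1.6667
  S[V,V] = ((-2.1667)·(-2.1667) + (2.8333)·(2.8333) + (0.8333)·(0.8333) + (1.8333)·(1.8333) + (-5.1667)·(-5.1667) + (1.8333)·(1.8333)) / 5 = 46.8333/5 = 9.3667
  S = [[7.0667, 1.6667],
 [1.6667, 9.3667]].

Step 3 — invert S. det(S) = 7.0667·9.3667 - (1.6667)² = 63.4133.
  S^{-1} = (1/det) · [[d, -b], [-b, a]] = [[0.1477, -0.0263],
 [-0.0263, 0.1114]].

Step 4 — quadratic form (x̄ - mu_0)^T · S^{-1} · (x̄ - mu_0):
  S^{-1} · (x̄ - mu_0) = (-0.0536, 0.0273),
  (x̄ - mu_0)^T · [...] = (-0.3333)·(-0.0536) + (0.1667)·(0.0273) = 0.0224.

Step 5 — scale by n: T² = 6 · 0.0224 = 0.1346.

T² ≈ 0.1346


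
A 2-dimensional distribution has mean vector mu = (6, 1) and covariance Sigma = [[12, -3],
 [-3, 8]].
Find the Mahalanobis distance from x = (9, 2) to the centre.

Step 1 — centre the observation: (x - mu) = (3, 1).

Step 2 — invert Sigma. det(Sigma) = 12·8 - (-3)² = 87.
  Sigma^{-1} = (1/det) · [[d, -b], [-b, a]] = [[0.092, 0.0345],
 [0.0345, 0.1379]].

Step 3 — form the quadratic (x - mu)^T · Sigma^{-1} · (x - mu):
  Sigma^{-1} · (x - mu) = (0.3103, 0.2414).
  (x - mu)^T · [Sigma^{-1} · (x - mu)] = (3)·(0.3103) + (1)·(0.2414) = 1.1724.

Step 4 — take square root: d = √(1.1724) ≈ 1.0828.

d(x, mu) = √(1.1724) ≈ 1.0828


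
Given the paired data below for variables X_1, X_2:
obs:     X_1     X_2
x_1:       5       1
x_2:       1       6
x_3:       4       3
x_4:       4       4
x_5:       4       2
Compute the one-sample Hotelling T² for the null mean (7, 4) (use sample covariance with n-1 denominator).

Step 1 — sample mean vector:
  mean(X_1) = (5 + 1 + 4 + 4 + 4) / 5 = 18/5 = 3.6
  mean(X_2) = (1 + 6 + 3 + 4 + 2) / 5 = 16/5 = 3.2
  x̄ = (3.6, 3.2),  deviation x̄ - mu_0 = (3.6, 3.2) - (7, 4) = (-3.4, -0.8).

Step 2 — sample covariance matrix, S[i,j] = (1/(n-1)) · Σ_k (x_{k,i} - mean_i) · (x_{k,j} - mean_j), divisor n-1 = 4:
  S[X_1,X_1] = ((1.4)·(1.4) + (-2.6)·(-2.6) + (0.4)·(0.4) + (0.4)·(0.4) + (0.4)·(0.4)) / 4 = 9.2/4 = 2.3
  S[X_1,X_2] = ((1.4)·(-2.2) + (-2.6)·(2.8) + (0.4)·(-0.2) + (0.4)·(0.8) + (0.4)·(-1.2)) / 4 = -10.6/4 = -2.65
  S[X_2,X_2] = ((-2.2)·(-2.2) + (2.8)·(2.8) + (-0.2)·(-0.2) + (0.8)·(0.8) + (-1.2)·(-1.2)) / 4 = 14.8/4 = 3.7
  S = [[2.3, -2.65],
 [-2.65, 3.7]].

Step 3 — invert S. det(S) = 2.3·3.7 - (-2.65)² = 1.4875.
  S^{-1} = (1/det) · [[d, -b], [-b, a]] = [[2.4874, 1.7815],
 [1.7815, 1.5462]].

Step 4 — quadratic form (x̄ - mu_0)^T · S^{-1} · (x̄ - mu_0):
  S^{-1} · (x̄ - mu_0) = (-9.8824, -7.2941),
  (x̄ - mu_0)^T · [...] = (-3.4)·(-9.8824) + (-0.8)·(-7.2941) = 39.4353.

Step 5 — scale by n: T² = 5 · 39.4353 = 197.1765.

T² ≈ 197.1765


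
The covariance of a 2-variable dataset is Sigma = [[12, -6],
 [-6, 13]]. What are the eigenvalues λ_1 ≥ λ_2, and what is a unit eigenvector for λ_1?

Step 1 — characteristic polynomial of 2×2 Sigma:
  det(Sigma - λI) = λ² - trace · λ + det = 0.
  trace = 12 + 13 = 25, det = 12·13 - (-6)² = 120.
Step 2 — discriminant:
  Δ = trace² - 4·det = 625 - 480 = 145.
Step 3 — eigenvalues:
  λ = (trace ± √Δ)/2 = (25 ± 12.0416)/2,
  λ_1 = 18.5208,  λ_2 = 6.4792.

Step 4 — unit eigenvector for λ_1: solve (Sigma - λ_1 I)v = 0. First row:
  (12 - 18.5208)·v_x + (-6)·v_y = 0, i.e. (-6.5208)·v_x + (-6)·v_y = 0,
  so v ∝ (b, λ_1 - a) = (-6, 6.5208); multiply by -1 so the first entry is positive: u = (6, -6.5208).
  ||u|| = √((6)² + (-6.5208)²) = √(78.5208) ≈ 8.8612,
  v_1 = u/||u|| ≈ (0.6771, -0.7359) (||v_1|| = 1).

λ_1 = 18.5208,  λ_2 = 6.4792;  v_1 ≈ (0.6771, -0.7359)


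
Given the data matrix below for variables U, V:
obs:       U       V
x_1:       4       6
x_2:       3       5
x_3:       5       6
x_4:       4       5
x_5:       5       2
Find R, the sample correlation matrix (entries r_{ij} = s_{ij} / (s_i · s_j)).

Step 1 — column means:
  mean(U) = (4 + 3 + 5 + 4 + 5) / 5 = 21/5 = 4.2
  mean(V) = (6 + 5 + 6 + 5 + 2) / 5 = 24/5 = 4.8

Step 2 — sample variances and covariances s[i,j] = (1/(n-1)) · Σ_k (x_{k,i} - mean_i) · (x_{k,j} - mean_j), with n-1 = 4:
  s[U,U] = ((-0.2)·(-0.2) + (-1.2)·(-1.2) + (0.8)·(0.8) + (-0.2)·(-0.2) + (0.8)·(0.8)) / 4 = 2.8/4 = 0.7
  s[U,V] = ((-0.2)·(1.2) + (-1.2)·(0.2) + (0.8)·(1.2) + (-0.2)·(0.2) + (0.8)·(-2.8)) / 4 = -1.8/4 = -0.45
  s[V,V] = ((1.2)·(1.2) + (0.2)·(0.2) + (1.2)·(1.2) + (0.2)·(0.2) + (-2.8)·(-2.8)) / 4 = 10.8/4 = 2.7
  Sample standard deviations s_i = √(s[i,i]):
  s(U) = √(0.7) = 0.8367
  s(V) = √(2.7) = 1.6432

Step 3 — r_{ij} = s_{ij} / (s_i · s_j):
  r[U,U] = 1 (diagonal).
  r[U,V] = -0.45 / (0.8367 · 1.6432) = -0.45 / 1.3748 = -0.3273
  r[V,V] = 1 (diagonal).

R is symmetric with unit diagonal. Assembling:

R = [[1, -0.3273],
 [-0.3273, 1]]


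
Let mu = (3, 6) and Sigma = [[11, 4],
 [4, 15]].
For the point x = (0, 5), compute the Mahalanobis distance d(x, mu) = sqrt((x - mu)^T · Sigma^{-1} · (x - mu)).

Step 1 — centre the observation: (x - mu) = (-3, -1).

Step 2 — invert Sigma. det(Sigma) = 11·15 - (4)² = 149.
  Sigma^{-1} = (1/det) · [[d, -b], [-b, a]] = [[0.1007, -0.0268],
 [-0.0268, 0.0738]].

Step 3 — form the quadratic (x - mu)^T · Sigma^{-1} · (x - mu):
  Sigma^{-1} · (x - mu) = (-0.2752, 0.0067).
  (x - mu)^T · [Sigma^{-1} · (x - mu)] = (-3)·(-0.2752) + (-1)·(0.0067) = 0.8188.

Step 4 — take square root: d = √(0.8188) ≈ 0.9049.

d(x, mu) = √(0.8188) ≈ 0.9049


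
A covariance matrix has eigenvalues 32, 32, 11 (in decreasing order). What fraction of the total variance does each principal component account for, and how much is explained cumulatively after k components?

Step 1 — total variance = trace(Sigma) = Σ λ_i = 32 + 32 + 11 = 75.

Step 2 — fraction explained by component i = λ_i / Σ λ:
  PC1: 32/75 = 0.4267
  PC2: 32/75 = 0.4267
  PC3: 11/75 = 0.1467

Step 3 — cumulative fraction after k components = (λ_1 + ... + λ_k) / Σ λ:
  k = 1: 32/75 = 0.4267
  k = 2: (32 + 32)/75 = 64/75 = 0.8533
  k = 3: (32 + 32 + 11)/75 = 75/75 = 1

Summary (fraction, with percent):

explained: PC1 0.4267 (42.67%), PC2 0.4267 (42.67%), PC3 0.1467 (14.67%);  cumulative: 0.4267, 0.8533, 1


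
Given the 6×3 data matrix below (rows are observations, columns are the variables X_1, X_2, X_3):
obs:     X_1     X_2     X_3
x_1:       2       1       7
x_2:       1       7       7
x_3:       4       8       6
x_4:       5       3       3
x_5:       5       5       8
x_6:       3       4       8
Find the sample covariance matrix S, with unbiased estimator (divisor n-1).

Step 1 — column means:
  mean(X_1) = (2 + 1 + 4 + 5 + 5 + 3) / 6 = 20/6 = 3.3333
  mean(X_2) = (1 + 7 + 8 + 3 + 5 + 4) / 6 = 28/6 = 4.6667
  mean(X_3) = (7 + 7 + 6 + 3 + 8 + 8) / 6 = 39/6 = 6.5

Step 2 — sample covariance S[i,j] = (1/(n-1)) · Σ_k (x_{k,i} - mean_i) · (x_{k,j} - mean_j), with n-1 = 5.
  S[X_1,X_1] = ((-1.3333)·(-1.3333) + (-2.3333)·(-2.3333) + (0.6667)·(0.6667) + (1.6667)·(1.6667) + (1.6667)·(1.6667) + (-0.3333)·(-0.3333)) / 5 = 13.3333/5 = 2.6667
  S[X_1,X_2] = ((-1.3333)·(-3.6667) + (-2.3333)·(2.3333) + (0.6667)·(3.3333) + (1.6667)·(-1.6667) + (1.6667)·(0.3333) + (-0.3333)·(-0.6667)) / 5 = -0.3333/5 = -0.0667
  S[X_1,X_3] = ((-1.3333)·(0.5) + (-2.3333)·(0.5) + (0.6667)·(-0.5) + (1.6667)·(-3.5) + (1.6667)·(1.5) + (-0.3333)·(1.5)) / 5 = -6/5 = -1.2
  S[X_2,X_2] = ((-3.6667)·(-3.6667) + (2.3333)·(2.3333) + (3.3333)·(3.3333) + (-1.6667)·(-1.6667) + (0.3333)·(0.3333) + (-0.6667)·(-0.6667)) / 5 = 33.3333/5 = 6.6667
  S[X_2,X_3] = ((-3.6667)·(0.5) + (2.3333)·(0.5) + (3.3333)·(-0.5) + (-1.6667)·(-3.5) + (0.3333)·(1.5) + (-0.6667)·(1.5)) / 5 = 3/5 = 0.6
  S[X_3,X_3] = ((0.5)·(0.5) + (0.5)·(0.5) + (-0.5)·(-0.5) + (-3.5)·(-3.5) + (1.5)·(1.5) + (1.5)·(1.5)) / 5 = 17.5/5 = 3.5

S is symmetric (S[j,i] = S[i,j]). Assembling:

S = [[2.6667, -0.0667, -1.2],
 [-0.0667, 6.6667, 0.6],
 [-1.2, 0.6, 3.5]]


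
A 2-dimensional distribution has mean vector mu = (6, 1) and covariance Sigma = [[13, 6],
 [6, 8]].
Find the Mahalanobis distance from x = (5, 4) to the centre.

Step 1 — centre the observation: (x - mu) = (-1, 3).

Step 2 — invert Sigma. det(Sigma) = 13·8 - (6)² = 68.
  Sigma^{-1} = (1/det) · [[d, -b], [-b, a]] = [[0.1176, -0.0882],
 [-0.0882, 0.1912]].

Step 3 — form the quadratic (x - mu)^T · Sigma^{-1} · (x - mu):
  Sigma^{-1} · (x - mu) = (-0.3824, 0.6618).
  (x - mu)^T · [Sigma^{-1} · (x - mu)] = (-1)·(-0.3824) + (3)·(0.6618) = 2.3676.

Step 4 — take square root: d = √(2.3676) ≈ 1.5387.

d(x, mu) = √(2.3676) ≈ 1.5387


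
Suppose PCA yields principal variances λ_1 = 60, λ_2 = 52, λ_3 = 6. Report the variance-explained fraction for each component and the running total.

Step 1 — total variance = trace(Sigma) = Σ λ_i = 60 + 52 + 6 = 118.

Step 2 — fraction explained by component i = λ_i / Σ λ:
  PC1: 60/118 = 0.5085
  PC2: 52/118 = 0.4407
  PC3: 6/118 = 0.0508

Step 3 — cumulative fraction after k components = (λ_1 + ... + λ_k) / Σ λ:
  k = 1: 60/118 = 0.5085
  k = 2: (60 + 52)/118 = 112/118 = 0.9492
  k = 3: (60 + 52 + 6)/118 = 118/118 = 1

Summary (fraction, with percent):

explained: PC1 0.5085 (50.85%), PC2 0.4407 (44.07%), PC3 0.0508 (5.08%);  cumulative: 0.5085, 0.9492, 1


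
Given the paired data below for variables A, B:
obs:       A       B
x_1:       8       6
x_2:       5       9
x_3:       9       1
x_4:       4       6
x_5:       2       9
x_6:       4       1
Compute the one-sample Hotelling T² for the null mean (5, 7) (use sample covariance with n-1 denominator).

Step 1 — sample mean vector:
  mean(A) = (8 + 5 + 9 + 4 + 2 + 4) / 6 = 32/6 = 5.3333
  mean(B) = (6 + 9 + 1 + 6 + 9 + 1) / 6 = 32/6 = 5.3333
  x̄ = (5.3333, 5.3333),  deviation x̄ - mu_0 = (5.3333, 5.3333) - (5, 7) = (0.3333, -1.6667).

Step 2 — sample covariance matrix, S[i,j] = (1/(n-1)) · Σ_k (x_{k,i} - mean_i) · (x_{k,j} - mean_j), divisor n-1 = 5:
  S[A,A] = ((2.6667)·(2.6667) + (-0.3333)·(-0.3333) + (3.6667)·(3.6667) + (-1.3333)·(-1.3333) + (-3.3333)·(-3.3333) + (-1.3333)·(-1.3333)) / 5 = 35.3333/5 = 7.0667
  S[A,B] = ((2.6667)·(0.6667) + (-0.3333)·(3.6667) + (3.6667)·(-4.3333) + (-1.3333)·(0.6667) + (-3.3333)·(3.6667) + (-1.3333)·(-4.3333)) / 5 = -22.6667/5 = -4.5333
  S[B,B] = ((0.6667)·(0.6667) + (3.6667)·(3.6667) + (-4.3333)·(-4.3333) + (0.6667)·(0.6667) + (3.6667)·(3.6667) + (-4.3333)·(-4.3333)) / 5 = 65.3333/5 = 13.0667
  S = [[7.0667, -4.5333],
 [-4.5333, 13.0667]].

Step 3 — invert S. det(S) = 7.0667·13.0667 - (-4.5333)² = 71.7867.
  S^{-1} = (1/det) · [[d, -b], [-b, a]] = [[0.182, 0.0632],
 [0.0632, 0.0984]].

Step 4 — quadratic form (x̄ - mu_0)^T · S^{-1} · (x̄ - mu_0):
  S^{-1} · (x̄ - mu_0) = (-0.0446, -0.143),
  (x̄ - mu_0)^T · [...] = (0.3333)·(-0.0446) + (-1.6667)·(-0.143) = 0.2235.

Step 5 — scale by n: T² = 6 · 0.2235 = 1.341.

T² ≈ 1.341


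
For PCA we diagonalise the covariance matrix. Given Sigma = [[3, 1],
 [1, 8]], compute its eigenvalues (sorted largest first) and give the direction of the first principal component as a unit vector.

Step 1 — characteristic polynomial of 2×2 Sigma:
  det(Sigma - λI) = λ² - trace · λ + det = 0.
  trace = 3 + 8 = 11, det = 3·8 - (1)² = 23.
Step 2 — discriminant:
  Δ = trace² - 4·det = 121 - 92 = 29.
Step 3 — eigenvalues:
  λ = (trace ± √Δ)/2 = (11 ± 5.3852)/2,
  λ_1 = 8.1926,  λ_2 = 2.8074.

Step 4 — unit eigenvector for λ_1: solve (Sigma - λ_1 I)v = 0. First row:
  (3 - 8.1926)·v_x + (1)·v_y = 0, i.e. (-5.1926)·v_x + (1)·v_y = 0,
  so v ∝ (b, λ_1 - a) = (1, 5.1926) = u.
  ||u|| = √((1)² + (5.1926)²) = √(27.9629) ≈ 5.288,
  v_1 = u/||u|| ≈ (0.1891, 0.982) (||v_1|| = 1).

λ_1 = 8.1926,  λ_2 = 2.8074;  v_1 ≈ (0.1891, 0.982)


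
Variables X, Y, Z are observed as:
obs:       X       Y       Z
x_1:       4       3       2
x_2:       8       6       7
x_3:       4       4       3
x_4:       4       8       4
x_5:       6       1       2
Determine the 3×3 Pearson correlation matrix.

Step 1 — column means:
  mean(X) = (4 + 8 + 4 + 4 + 6) / 5 = 26/5 = 5.2
  mean(Y) = (3 + 6 + 4 + 8 + 1) / 5 = 22/5 = 4.4
  mean(Z) = (2 + 7 + 3 + 4 + 2) / 5 = 18/5 = 3.6

Step 2 — sample variances and covariances s[i,j] = (1/(n-1)) · Σ_k (x_{k,i} - mean_i) · (x_{k,j} - mean_j), with n-1 = 4:
  s[X,X] = ((-1.2)·(-1.2) + (2.8)·(2.8) + (-1.2)·(-1.2) + (-1.2)·(-1.2) + (0.8)·(0.8)) / 4 = 12.8/4 = 3.2
  s[X,Y] = ((-1.2)·(-1.4) + (2.8)·(1.6) + (-1.2)·(-0.4) + (-1.2)·(3.6) + (0.8)·(-3.4)) / 4 = -0.4/4 = -0.1
  s[X,Z] = ((-1.2)·(-1.6) + (2.8)·(3.4) + (-1.2)·(-0.6) + (-1.2)·(0.4) + (0.8)·(-1.6)) / 4 = 10.4/4 = 2.6
  s[Y,Y] = ((-1.4)·(-1.4) + (1.6)·(1.6) + (-0.4)·(-0.4) + (3.6)·(3.6) + (-3.4)·(-3.4)) / 4 = 29.2/4 = 7.3
  s[Y,Z] = ((-1.4)·(-1.6) + (1.6)·(3.4) + (-0.4)·(-0.6) + (3.6)·(0.4) + (-3.4)·(-1.6)) / 4 = 14.8/4 = 3.7
  s[Z,Z] = ((-1.6)·(-1.6) + (3.4)·(3.4) + (-0.6)·(-0.6) + (0.4)·(0.4) + (-1.6)·(-1.6)) / 4 = 17.2/4 = 4.3
  Sample standard deviations s_i = √(s[i,i]):
  s(X) = √(3.2) = 1.7889
  s(Y) = √(7.3) = 2.7019
  s(Z) = √(4.3) = 2.0736

Step 3 — r_{ij} = s_{ij} / (s_i · s_j):
  r[X,X] = 1 (diagonal).
  r[X,Y] = -0.1 / (1.7889 · 2.7019) = -0.1 / 4.8332 = -0.0207
  r[X,Z] = 2.6 / (1.7889 · 2.0736) = 2.6 / 3.7094 = 0.7009
  r[Y,Y] = 1 (diagonal).
  r[Y,Z] = 3.7 / (2.7019 · 2.0736) = 3.7 / 5.6027 = 0.6604
  r[Z,Z] = 1 (diagonal).

R is symmetric with unit diagonal. Assembling:

R = [[1, -0.0207, 0.7009],
 [-0.0207, 1, 0.6604],
 [0.7009, 0.6604, 1]]


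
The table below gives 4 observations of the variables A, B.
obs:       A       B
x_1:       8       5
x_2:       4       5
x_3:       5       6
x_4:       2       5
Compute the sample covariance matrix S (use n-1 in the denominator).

Step 1 — column means:
  mean(A) = (8 + 4 + 5 + 2) / 4 = 19/4 = 4.75
  mean(B) = (5 + 5 + 6 + 5) / 4 = 21/4 = 5.25

Step 2 — sample covariance S[i,j] = (1/(n-1)) · Σ_k (x_{k,i} - mean_i) · (x_{k,j} - mean_j), with n-1 = 3.
  S[A,A] = ((3.25)·(3.25) + (-0.75)·(-0.75) + (0.25)·(0.25) + (-2.75)·(-2.75)) / 3 = 18.75/3 = 6.25
  S[A,B] = ((3.25)·(-0.25) + (-0.75)·(-0.25) + (0.25)·(0.75) + (-2.75)·(-0.25)) / 3 = 0.25/3 = 0.0833
  S[B,B] = ((-0.25)·(-0.25) + (-0.25)·(-0.25) + (0.75)·(0.75) + (-0.25)·(-0.25)) / 3 = 0.75/3 = 0.25

S is symmetric (S[j,i] = S[i,j]). Assembling:

S = [[6.25, 0.0833],
 [0.0833, 0.25]]


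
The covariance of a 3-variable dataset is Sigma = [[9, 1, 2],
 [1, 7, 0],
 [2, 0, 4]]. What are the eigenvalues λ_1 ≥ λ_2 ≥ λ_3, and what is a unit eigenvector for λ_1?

Step 1 — characteristic polynomial p(λ) = det(λI - Sigma) = λ³ - tr·λ² + c_1·λ - det, where tr = trace, c_1 = sum of the principal 2×2 minors, det = det(Sigma):
  tr = 9 + 7 + 4 = 20,
  c_1 = (9·7 - (1)²) + (9·4 - (2)²) + (7·4 - (0)²) = 62 + 32 + 28 = 122,
  det = 9·(7·4 - (0)²) - (1)·((1)·4 - (0)·(2)) + (2)·((1)·(0) - 7·(2)) = 9·(28) - (1)·(4) + (2)·(-14) = 220.
  So p(λ) = λ³ - 20λ² + 122λ - 220.
Step 2 — look for an integer root (rational root theorem: any rational root is an integer divisor of 220). Testing λ = 10:
  p(10) = 1000 - 2000 + 1220 - 220 = 0  ✓
  Dividing out (λ - 10): p(λ) = (λ - 10)(λ² - 10λ + 22).
Step 3 — remaining eigenvalues from the quadratic λ² - 10λ + 22 = 0:
  Δ = 10² - 4·22 = 100 - 88 = 12,  λ = (10 ± √12)/2 = (10 ± 3.4641)/2 ≈ 6.7321 or 3.2679.
  Sorted: λ_1 = 10,  λ_2 = 6.7321,  λ_3 = 3.2679  (check: sum = 20 = tr ✓).

Step 4 — unit eigenvector for λ_1 = 10: v spans the null space of (Sigma - λ_1 I), whose rows are
  r_1 = (-1, 1, 2),  r_2 = (1, -3, 0),  r_3 = (2, 0, -6).
  v is orthogonal to every row, so take v ∝ r_1 × r_2 = ((1)·(0) - (2)·(-3), (2)·(1) - (-1)·(0), (-1)·(-3) - (1)·(1)) = (6, 2, 2).
  Rescale (divide by 2): u = (3, 1, 1).
  ||u|| = √((3)² + (1)² + (1)²) = √(11) ≈ 3.3166,  v_1 = u/||u|| ≈ (0.9045, 0.3015, 0.3015) (||v_1|| = 1).

λ_1 = 10,  λ_2 = 6.7321,  λ_3 = 3.2679;  v_1 ≈ (0.9045, 0.3015, 0.3015)


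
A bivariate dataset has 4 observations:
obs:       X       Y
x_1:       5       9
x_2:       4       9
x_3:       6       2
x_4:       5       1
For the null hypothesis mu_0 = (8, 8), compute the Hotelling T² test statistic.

Step 1 — sample mean vector:
  mean(X) = (5 + 4 + 6 + 5) / 4 = 20/4 = 5
  mean(Y) = (9 + 9 + 2 + 1) / 4 = 21/4 = 5.25
  x̄ = (5, 5.25),  deviation x̄ - mu_0 = (5, 5.25) - (8, 8) = (-3, -2.75).

Step 2 — sample covariance matrix, S[i,j] = (1/(n-1)) · Σ_k (x_{k,i} - mean_i) · (x_{k,j} - mean_j), divisor n-1 = 3:
  S[X,X] = ((0)·(0) + (-1)·(-1) + (1)·(1) + (0)·(0)) / 3 = 2/3 = 0.6667
  S[X,Y] = ((0)·(3.75) + (-1)·(3.75) + (1)·(-3.25) + (0)·(-4.25)) / 3 = -7/3 = -2.3333
  S[Y,Y] = ((3.75)·(3.75) + (3.75)·(3.75) + (-3.25)·(-3.25) + (-4.25)·(-4.25)) / 3 = 56.75/3 = 18.9167
  S = [[0.6667, -2.3333],
 [-2.3333, 18.9167]].

Step 3 — invert S. det(S) = 0.6667·18.9167 - (-2.3333)² = 7.1667.
  S^{-1} = (1/det) · [[d, -b], [-b, a]] = [[2.6395, 0.3256],
 [0.3256, 0.093]].

Step 4 — quadratic form (x̄ - mu_0)^T · S^{-1} · (x̄ - mu_0):
  S^{-1} · (x̄ - mu_0) = (-8.814, -1.2326),
  (x̄ - mu_0)^T · [...] = (-3)·(-8.814) + (-2.75)·(-1.2326) = 29.8314.

Step 5 — scale by n: T² = 4 · 29.8314 = 119.3256.

T² ≈ 119.3256


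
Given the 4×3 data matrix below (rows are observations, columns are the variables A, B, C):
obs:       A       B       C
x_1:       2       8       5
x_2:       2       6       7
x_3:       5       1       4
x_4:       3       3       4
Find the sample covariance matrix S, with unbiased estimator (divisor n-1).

Step 1 — column means:
  mean(A) = (2 + 2 + 5 + 3) / 4 = 12/4 = 3
  mean(B) = (8 + 6 + 1 + 3) / 4 = 18/4 = 4.5
  mean(C) = (5 + 7 + 4 + 4) / 4 = 20/4 = 5

Step 2 — sample covariance S[i,j] = (1/(n-1)) · Σ_k (x_{k,i} - mean_i) · (x_{k,j} - mean_j), with n-1 = 3.
  S[A,A] = ((-1)·(-1) + (-1)·(-1) + (2)·(2) + (0)·(0)) / 3 = 6/3 = 2
  S[A,B] = ((-1)·(3.5) + (-1)·(1.5) + (2)·(-3.5) + (0)·(-1.5)) / 3 = -12/3 = -4
  S[A,C] = ((-1)·(0) + (-1)·(2) + (2)·(-1) + (0)·(-1)) / 3 = -4/3 = -1.3333
  S[B,B] = ((3.5)·(3.5) + (1.5)·(1.5) + (-3.5)·(-3.5) + (-1.5)·(-1.5)) / 3 = 29/3 = 9.6667
  S[B,C] = ((3.5)·(0) + (1.5)·(2) + (-3.5)·(-1) + (-1.5)·(-1)) / 3 = 8/3 = 2.6667
  S[C,C] = ((0)·(0) + (2)·(2) + (-1)·(-1) + (-1)·(-1)) / 3 = 6/3 = 2

S is symmetric (S[j,i] = S[i,j]). Assembling:

S = [[2, -4, -1.3333],
 [-4, 9.6667, 2.6667],
 [-1.3333, 2.6667, 2]]


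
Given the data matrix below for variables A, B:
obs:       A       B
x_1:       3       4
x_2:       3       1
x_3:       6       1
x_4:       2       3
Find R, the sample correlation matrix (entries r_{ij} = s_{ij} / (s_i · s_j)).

Step 1 — column means:
  mean(A) = (3 + 3 + 6 + 2) / 4 = 14/4 = 3.5
  mean(B) = (4 + 1 + 1 + 3) / 4 = 9/4 = 2.25

Step 2 — sample variances and covariances s[i,j] = (1/(n-1)) · Σ_k (x_{k,i} - mean_i) · (x_{k,j} - mean_j), with n-1 = 3:
  s[A,A] = ((-0.5)·(-0.5) + (-0.5)·(-0.5) + (2.5)·(2.5) + (-1.5)·(-1.5)) / 3 = 9/3 = 3
  s[A,B] = ((-0.5)·(1.75) + (-0.5)·(-1.25) + (2.5)·(-1.25) + (-1.5)·(0.75)) / 3 = -4.5/3 = -1.5
  s[B,B] = ((1.75)·(1.75) + (-1.25)·(-1.25) + (-1.25)·(-1.25) + (0.75)·(0.75)) / 3 = 6.75/3 = 2.25
  Sample standard deviations s_i = √(s[i,i]):
  s(A) = √(3) = 1.7321
  s(B) = √(2.25) = 1.5

Step 3 — r_{ij} = s_{ij} / (s_i · s_j):
  r[A,A] = 1 (diagonal).
  r[A,B] = -1.5 / (1.7321 · 1.5) = -1.5 / 2.5981 = -0.5774
  r[B,B] = 1 (diagonal).

R is symmetric with unit diagonal. Assembling:

R = [[1, -0.5774],
 [-0.5774, 1]]


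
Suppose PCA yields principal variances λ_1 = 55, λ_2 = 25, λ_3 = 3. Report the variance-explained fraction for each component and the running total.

Step 1 — total variance = trace(Sigma) = Σ λ_i = 55 + 25 + 3 = 83.

Step 2 — fraction explained by component i = λ_i / Σ λ:
  PC1: 55/83 = 0.6627
  PC2: 25/83 = 0.3012
  PC3: 3/83 = 0.0361

Step 3 — cumulative fraction after k components = (λ_1 + ... + λ_k) / Σ λ:
  k = 1: 55/83 = 0.6627
  k = 2: (55 + 25)/83 = 80/83 = 0.9639
  k = 3: (55 + 25 + 3)/83 = 83/83 = 1

Summary (fraction, with percent):

explained: PC1 0.6627 (66.27%), PC2 0.3012 (30.12%), PC3 0.0361 (3.61%);  cumulative: 0.6627, 0.9639, 1
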